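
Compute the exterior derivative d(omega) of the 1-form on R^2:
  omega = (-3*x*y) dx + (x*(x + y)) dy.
d(omega) = (5*x + y) dx ∧ dy

For a 1-form omega = sum_i f_i dx_i, the exterior derivative is
  d(omega) = sum_{i < j} (∂f_j/∂x_i - ∂f_i/∂x_j) dx_i ∧ dx_j.
  coefficient of dx ∧ dy: ∂f_2/∂x - ∂f_1/∂y = ∂(x*(x + y))/∂x - ∂(-3*x*y)/∂y = 5*x + y
Assembling: d(omega) = (5*x + y) dx ∧ dy.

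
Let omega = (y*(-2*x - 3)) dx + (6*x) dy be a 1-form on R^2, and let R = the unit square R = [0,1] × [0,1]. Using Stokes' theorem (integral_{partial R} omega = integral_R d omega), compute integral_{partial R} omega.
integral_(partial R) omega = 10

Stokes: integral_partial_R omega = integral_R d omega with d omega = (∂Q/∂x - ∂P/∂y) dx ∧ dy.
  ∂Q/∂x = 6
  ∂P/∂y = -2*x - 3
  integrand = ∂Q/∂x - ∂P/∂y = 2*x + 9.
Integrating over R: integral_0^1 integral_0^1 (2*x + 9) dx dy = 10.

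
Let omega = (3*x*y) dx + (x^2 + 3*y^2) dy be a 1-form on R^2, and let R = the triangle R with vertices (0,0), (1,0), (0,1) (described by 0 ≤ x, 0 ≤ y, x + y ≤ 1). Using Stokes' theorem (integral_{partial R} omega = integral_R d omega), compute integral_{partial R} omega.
integral_(partial R) omega = -1/6

Stokes: integral_partial_R omega = integral_R d omega with d omega = (∂Q/∂x - ∂P/∂y) dx ∧ dy.
  ∂Q/∂x = 2*x
  ∂P/∂y = 3*x
  integrand = ∂Q/∂x - ∂P/∂y = -x.
Integrating over R: integral_0^1 integral_0^{1-x} (-x) dy dx = -1/6.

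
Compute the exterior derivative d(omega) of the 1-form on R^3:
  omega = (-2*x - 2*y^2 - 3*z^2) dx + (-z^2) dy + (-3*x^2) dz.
d(omega) = (4*y) dx ∧ dy + (-6*x + 6*z) dx ∧ dz + (2*z) dy ∧ dz

For a 1-form omega = sum_i f_i dx_i, the exterior derivative is
  d(omega) = sum_{i < j} (∂f_j/∂x_i - ∂f_i/∂x_j) dx_i ∧ dx_j.
  coefficient of dx ∧ dy: ∂f_2/∂x - ∂f_1/∂y = ∂(-z^2)/∂x - ∂(-2*x - 2*y^2 - 3*z^2)/∂y = 4*y
  coefficient of dx ∧ dz: ∂f_3/∂x - ∂f_1/∂z = ∂(-3*x^2)/∂x - ∂(-2*x - 2*y^2 - 3*z^2)/∂z = -6*x + 6*z
  coefficient of dy ∧ dz: ∂f_3/∂y - ∂f_2/∂z = ∂(-3*x^2)/∂y - ∂(-z^2)/∂z = 2*z
Assembling: d(omega) = (4*y) dx ∧ dy + (-6*x + 6*z) dx ∧ dz + (2*z) dy ∧ dz.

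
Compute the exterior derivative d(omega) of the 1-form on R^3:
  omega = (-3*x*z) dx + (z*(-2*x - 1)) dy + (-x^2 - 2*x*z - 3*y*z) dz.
d(omega) = (-2*z) dx ∧ dy + (x - 2*z) dx ∧ dz + (2*x - 3*z + 1) dy ∧ dz

For a 1-form omega = sum_i f_i dx_i, the exterior derivative is
  d(omega) = sum_{i < j} (∂f_j/∂x_i - ∂f_i/∂x_j) dx_i ∧ dx_j.
  coefficient of dx ∧ dy: ∂f_2/∂x - ∂f_1/∂y = ∂(z*(-2*x - 1))/∂x - ∂(-3*x*z)/∂y = -2*z
  coefficient of dx ∧ dz: ∂f_3/∂x - ∂f_1/∂z = ∂(-x^2 - 2*x*z - 3*y*z)/∂x - ∂(-3*x*z)/∂z = x - 2*z
  coefficient of dy ∧ dz: ∂f_3/∂y - ∂f_2/∂z = ∂(-x^2 - 2*x*z - 3*y*z)/∂y - ∂(z*(-2*x - 1))/∂z = 2*x - 3*z + 1
Assembling: d(omega) = (-2*z) dx ∧ dy + (x - 2*z) dx ∧ dz + (2*x - 3*z + 1) dy ∧ dz.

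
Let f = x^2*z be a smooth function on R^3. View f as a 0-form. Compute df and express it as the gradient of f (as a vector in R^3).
df = (2*x*z) dx + (0) dy + (x^2) dz; grad f = (2*x*z, 0, x^2)

For a 0-form f, d f = (∂f/∂x) dx + (∂f/∂y) dy + (∂f/∂z) dz. The components of the vector representation are exactly the entries of grad f in Cartesian coordinates:
  ∂f/∂x = 2*x*z
  ∂f/∂y = 0
  ∂f/∂z = x^2.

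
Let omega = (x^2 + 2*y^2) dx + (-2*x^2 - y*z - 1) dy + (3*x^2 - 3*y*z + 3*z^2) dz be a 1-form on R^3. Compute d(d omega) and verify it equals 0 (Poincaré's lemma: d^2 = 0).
d(d omega) = 0

Step 1: d omega = sum_{i<j} (∂f_j/∂x_i - ∂f_i/∂x_j) dx_i ∧ dx_j:
  coeff of dx ∧ dy: -4*x - 4*y
  coeff of dx ∧ dz: 6*x
  coeff of dy ∧ dz: y - 3*z
Step 2: Apply d again to each 2-form coefficient. The only possible 3-form in R^3 is dx ∧ dy ∧ dz, with coefficient
  ∂(coeff of dy∧dz)/∂x - ∂(coeff of dx∧dz)/∂y + ∂(coeff of dx∧dy)/∂z
  = ∂/∂x (y - 3*z) - ∂/∂y (6*x) + ∂/∂z (-4*x - 4*y).
Each of these terms simplifies to sums of mixed partials that cancel in pairs. The result is 0 (by equality of mixed partials for smooth functions — Schwarz / Clairaut).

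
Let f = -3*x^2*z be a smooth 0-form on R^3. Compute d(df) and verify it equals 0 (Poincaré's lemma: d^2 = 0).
d(df) = 0

Step 1: df = sum_i (∂f/∂x_i) dx_i = (-6*x*z) dx + (0) dy + (-3*x^2) dz.
Step 2: Apply d again. Using the 1-form formula, the coefficient of dx ∧ dy in d(df) is ∂^2 f/∂x ∂y - ∂^2 f/∂y ∂x = (0) - (0) = 0 (equality of mixed partials for smooth f).
Similarly for dx ∧ dz and dy ∧ dz — all coefficients vanish. So d(df) = 0.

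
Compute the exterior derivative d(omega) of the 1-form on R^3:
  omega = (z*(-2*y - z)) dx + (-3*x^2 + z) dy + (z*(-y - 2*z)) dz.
d(omega) = (-6*x + 2*z) dx ∧ dy + (2*y + 2*z) dx ∧ dz + (-z - 1) dy ∧ dz

For a 1-form omega = sum_i f_i dx_i, the exterior derivative is
  d(omega) = sum_{i < j} (∂f_j/∂x_i - ∂f_i/∂x_j) dx_i ∧ dx_j.
  coefficient of dx ∧ dy: ∂f_2/∂x - ∂f_1/∂y = ∂(-3*x^2 + z)/∂x - ∂(z*(-2*y - z))/∂y = -6*x + 2*z
  coefficient of dx ∧ dz: ∂f_3/∂x - ∂f_1/∂z = ∂(z*(-y - 2*z))/∂x - ∂(z*(-2*y - z))/∂z = 2*y + 2*z
  coefficient of dy ∧ dz: ∂f_3/∂y - ∂f_2/∂z = ∂(z*(-y - 2*z))/∂y - ∂(-3*x^2 + z)/∂z = -z - 1
Assembling: d(omega) = (-6*x + 2*z) dx ∧ dy + (2*y + 2*z) dx ∧ dz + (-z - 1) dy ∧ dz.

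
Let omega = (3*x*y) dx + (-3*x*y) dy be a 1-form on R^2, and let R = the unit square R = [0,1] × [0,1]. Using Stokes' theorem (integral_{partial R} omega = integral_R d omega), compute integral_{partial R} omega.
integral_(partial R) omega = -3

Stokes: integral_partial_R omega = integral_R d omega with d omega = (∂Q/∂x - ∂P/∂y) dx ∧ dy.
  ∂Q/∂x = -3*y
  ∂P/∂y = 3*x
  integrand = ∂Q/∂x - ∂P/∂y = -3*x - 3*y.
Integrating over R: integral_0^1 integral_0^1 (-3*x - 3*y) dx dy = -3.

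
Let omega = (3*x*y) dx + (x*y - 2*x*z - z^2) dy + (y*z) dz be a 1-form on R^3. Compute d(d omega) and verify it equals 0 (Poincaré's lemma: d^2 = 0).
d(d omega) = 0

Step 1: d omega = sum_{i<j} (∂f_j/∂x_i - ∂f_i/∂x_j) dx_i ∧ dx_j:
  coeff of dx ∧ dy: -3*x + y - 2*z
  coeff of dx ∧ dz: 0
  coeff of dy ∧ dz: 2*x + 3*z
Step 2: Apply d again to each 2-form coefficient. The only possible 3-form in R^3 is dx ∧ dy ∧ dz, with coefficient
  ∂(coeff of dy∧dz)/∂x - ∂(coeff of dx∧dz)/∂y + ∂(coeff of dx∧dy)/∂z
  = ∂/∂x (2*x + 3*z) - ∂/∂y (0) + ∂/∂z (-3*x + y - 2*z).
Each of these terms simplifies to sums of mixed partials that cancel in pairs. The result is 0 (by equality of mixed partials for smooth functions — Schwarz / Clairaut).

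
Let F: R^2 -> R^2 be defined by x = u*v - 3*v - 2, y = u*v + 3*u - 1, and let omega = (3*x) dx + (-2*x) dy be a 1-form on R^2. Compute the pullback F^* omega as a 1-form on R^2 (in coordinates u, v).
F^* omega = (u*v^2 - 6*u*v - 3*v^2 + 16*v + 12) du + (u^2*v - 12*u*v - 2*u + 27*v + 18) dv

Using F^*(f dg) = (f ∘ F) d(g ∘ F), substitute each coordinate x_i by F_i(u, v) in f_i, and replace dx_i by d F_i = (∂F_i/∂u) du + (∂F_i/∂v) dv.
  For the x component: f_1(F) = 3*u*v - 9*v - 6; d F_1 = (v) du + (u - 3) dv
  For the y component: f_2(F) = -2*u*v + 6*v + 4; d F_2 = (v + 3) du + (u) dv
Combining and collecting du, dv coefficients:
  coeff of du: u*v^2 - 6*u*v - 3*v^2 + 16*v + 12
  coeff of dv: u^2*v - 12*u*v - 2*u + 27*v + 18
F^* omega = (u*v^2 - 6*u*v - 3*v^2 + 16*v + 12) du + (u^2*v - 12*u*v - 2*u + 27*v + 18) dv.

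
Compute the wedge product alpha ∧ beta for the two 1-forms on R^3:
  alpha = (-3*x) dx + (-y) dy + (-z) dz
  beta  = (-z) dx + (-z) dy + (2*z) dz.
alpha ∧ beta = (z*(3*x - y)) dx ∧ dy + (-z*(6*x + z)) dx ∧ dz + (-z*(2*y + z)) dy ∧ dz

Distribute the wedge, using dx_i ∧ dx_j = -dx_j ∧ dx_i and dx_i ∧ dx_i = 0. For each pair (i, j) with i < j, the coefficient of dx_i ∧ dx_j in alpha ∧ beta is (alpha_i * beta_j - alpha_j * beta_i). Collecting: alpha ∧ beta = (z*(3*x - y)) dx ∧ dy + (-z*(6*x + z)) dx ∧ dz + (-z*(2*y + z)) dy ∧ dz.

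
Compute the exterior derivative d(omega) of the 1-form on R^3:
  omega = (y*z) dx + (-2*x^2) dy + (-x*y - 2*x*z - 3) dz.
d(omega) = (-4*x - z) dx ∧ dy + (-2*y - 2*z) dx ∧ dz + (-x) dy ∧ dz

For a 1-form omega = sum_i f_i dx_i, the exterior derivative is
  d(omega) = sum_{i < j} (∂f_j/∂x_i - ∂f_i/∂x_j) dx_i ∧ dx_j.
  coefficient of dx ∧ dy: ∂f_2/∂x - ∂f_1/∂y = ∂(-2*x^2)/∂x - ∂(y*z)/∂y = -4*x - z
  coefficient of dx ∧ dz: ∂f_3/∂x - ∂f_1/∂z = ∂(-x*y - 2*x*z - 3)/∂x - ∂(y*z)/∂z = -2*y - 2*z
  coefficient of dy ∧ dz: ∂f_3/∂y - ∂f_2/∂z = ∂(-x*y - 2*x*z - 3)/∂y - ∂(-2*x^2)/∂z = -x
Assembling: d(omega) = (-4*x - z) dx ∧ dy + (-2*y - 2*z) dx ∧ dz + (-x) dy ∧ dz.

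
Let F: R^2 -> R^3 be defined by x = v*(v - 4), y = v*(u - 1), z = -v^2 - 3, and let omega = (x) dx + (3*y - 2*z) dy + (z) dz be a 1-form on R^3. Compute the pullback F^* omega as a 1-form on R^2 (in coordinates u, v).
F^* omega = (v*(3*u*v + 2*v^2 - 3*v + 6)) du + (3*u^2*v + 2*u*v^2 - 6*u*v + 6*u + 4*v^3 - 14*v^2 + 25*v - 6) dv

Using F^*(f dg) = (f ∘ F) d(g ∘ F), substitute each coordinate x_i by F_i(u, v) in f_i, and replace dx_i by d F_i = (∂F_i/∂u) du + (∂F_i/∂v) dv.
  For the x component: f_1(F) = v*(v - 4); d F_1 = (0) du + (2*v - 4) dv
  For the y component: f_2(F) = 3*u*v + 2*v^2 - 3*v + 6; d F_2 = (v) du + (u - 1) dv
  For the z component: f_3(F) = -v^2 - 3; d F_3 = (0) du + (-2*v) dv
Combining and collecting du, dv coefficients:
  coeff of du: v*(3*u*v + 2*v^2 - 3*v + 6)
  coeff of dv: 3*u^2*v + 2*u*v^2 - 6*u*v + 6*u + 4*v^3 - 14*v^2 + 25*v - 6
F^* omega = (v*(3*u*v + 2*v^2 - 3*v + 6)) du + (3*u^2*v + 2*u*v^2 - 6*u*v + 6*u + 4*v^3 - 14*v^2 + 25*v - 6) dv.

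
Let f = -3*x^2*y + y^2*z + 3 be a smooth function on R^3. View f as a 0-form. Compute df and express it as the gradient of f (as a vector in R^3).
df = (-6*x*y) dx + (-3*x^2 + 2*y*z) dy + (y^2) dz; grad f = (-6*x*y, -3*x^2 + 2*y*z, y^2)

For a 0-form f, d f = (∂f/∂x) dx + (∂f/∂y) dy + (∂f/∂z) dz. The components of the vector representation are exactly the entries of grad f in Cartesian coordinates:
  ∂f/∂x = -6*x*y
  ∂f/∂y = -3*x^2 + 2*y*z
  ∂f/∂z = y^2.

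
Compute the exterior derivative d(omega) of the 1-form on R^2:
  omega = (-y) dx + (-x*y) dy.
d(omega) = (1 - y) dx ∧ dy

For a 1-form omega = sum_i f_i dx_i, the exterior derivative is
  d(omega) = sum_{i < j} (∂f_j/∂x_i - ∂f_i/∂x_j) dx_i ∧ dx_j.
  coefficient of dx ∧ dy: ∂f_2/∂x - ∂f_1/∂y = ∂(-x*y)/∂x - ∂(-y)/∂y = 1 - y
Assembling: d(omega) = (1 - y) dx ∧ dy.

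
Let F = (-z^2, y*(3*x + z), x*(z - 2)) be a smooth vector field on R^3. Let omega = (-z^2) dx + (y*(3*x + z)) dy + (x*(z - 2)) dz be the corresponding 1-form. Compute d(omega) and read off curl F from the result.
d(omega) = (-y) dy ∧ dz + (2 - 3*z) dz ∧ dx + (3*y) dx ∧ dy; curl F = (-y, 2 - 3*z, 3*y)

d omega = sum_{i<j} (∂f_j/∂x_i - ∂f_i/∂x_j) dx_i ∧ dx_j. Under the identification (dy ∧ dz, dz ∧ dx, dx ∧ dy) ↔ (e_x, e_y, e_z), the coefficients are exactly the components of curl F. Compute:
  ∂R/∂y - ∂Q/∂z = (0) - (y) = -y
  ∂P/∂z - ∂R/∂x = (-2*z) - (z - 2) = 2 - 3*z
  ∂Q/∂x - ∂P/∂y = (3*y) - (0) = 3*y.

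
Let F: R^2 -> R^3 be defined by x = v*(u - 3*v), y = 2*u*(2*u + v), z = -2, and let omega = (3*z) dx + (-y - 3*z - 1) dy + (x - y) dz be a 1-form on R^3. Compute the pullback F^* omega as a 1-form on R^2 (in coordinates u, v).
F^* omega = (-32*u^3 - 24*u^2*v - 4*u*v^2 + 40*u + 4*v) du + (-8*u^3 - 4*u^2*v + 4*u + 36*v) dv

Using F^*(f dg) = (f ∘ F) d(g ∘ F), substitute each coordinate x_i by F_i(u, v) in f_i, and replace dx_i by d F_i = (∂F_i/∂u) du + (∂F_i/∂v) dv.
  For the x component: f_1(F) = -6; d F_1 = (v) du + (u - 6*v) dv
  For the y component: f_2(F) = -4*u^2 - 2*u*v + 5; d F_2 = (8*u + 2*v) du + (2*u) dv
  For the z component: f_3(F) = -4*u^2 - u*v - 3*v^2; d F_3 = (0) du + (0) dv
Combining and collecting du, dv coefficients:
  coeff of du: -32*u^3 - 24*u^2*v - 4*u*v^2 + 40*u + 4*v
  coeff of dv: -8*u^3 - 4*u^2*v + 4*u + 36*v
F^* omega = (-32*u^3 - 24*u^2*v - 4*u*v^2 + 40*u + 4*v) du + (-8*u^3 - 4*u^2*v + 4*u + 36*v) dv.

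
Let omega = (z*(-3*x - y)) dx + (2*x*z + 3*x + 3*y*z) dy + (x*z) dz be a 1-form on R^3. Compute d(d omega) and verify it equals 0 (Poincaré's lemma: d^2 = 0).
d(d omega) = 0

Step 1: d omega = sum_{i<j} (∂f_j/∂x_i - ∂f_i/∂x_j) dx_i ∧ dx_j:
  coeff of dx ∧ dy: 3*z + 3
  coeff of dx ∧ dz: 3*x + y + z
  coeff of dy ∧ dz: -2*x - 3*y
Step 2: Apply d again to each 2-form coefficient. The only possible 3-form in R^3 is dx ∧ dy ∧ dz, with coefficient
  ∂(coeff of dy∧dz)/∂x - ∂(coeff of dx∧dz)/∂y + ∂(coeff of dx∧dy)/∂z
  = ∂/∂x (-2*x - 3*y) - ∂/∂y (3*x + y + z) + ∂/∂z (3*z + 3).
Each of these terms simplifies to sums of mixed partials that cancel in pairs. The result is 0 (by equality of mixed partials for smooth functions — Schwarz / Clairaut).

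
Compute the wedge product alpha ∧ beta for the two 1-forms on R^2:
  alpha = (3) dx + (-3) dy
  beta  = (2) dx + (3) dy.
alpha ∧ beta = (15) dx ∧ dy

Distribute the wedge, using dx_i ∧ dx_j = -dx_j ∧ dx_i and dx_i ∧ dx_i = 0. For each pair (i, j) with i < j, the coefficient of dx_i ∧ dx_j in alpha ∧ beta is (alpha_i * beta_j - alpha_j * beta_i). Collecting: alpha ∧ beta = (15) dx ∧ dy.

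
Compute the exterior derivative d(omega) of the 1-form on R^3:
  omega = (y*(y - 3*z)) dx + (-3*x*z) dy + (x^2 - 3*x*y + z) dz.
d(omega) = (-2*y) dx ∧ dy + (2*x) dx ∧ dz

For a 1-form omega = sum_i f_i dx_i, the exterior derivative is
  d(omega) = sum_{i < j} (∂f_j/∂x_i - ∂f_i/∂x_j) dx_i ∧ dx_j.
  coefficient of dx ∧ dy: ∂f_2/∂x - ∂f_1/∂y = ∂(-3*x*z)/∂x - ∂(y*(y - 3*z))/∂y = -2*y
  coefficient of dx ∧ dz: ∂f_3/∂x - ∂f_1/∂z = ∂(x^2 - 3*x*y + z)/∂x - ∂(y*(y - 3*z))/∂z = 2*x
Assembling: d(omega) = (-2*y) dx ∧ dy + (2*x) dx ∧ dz.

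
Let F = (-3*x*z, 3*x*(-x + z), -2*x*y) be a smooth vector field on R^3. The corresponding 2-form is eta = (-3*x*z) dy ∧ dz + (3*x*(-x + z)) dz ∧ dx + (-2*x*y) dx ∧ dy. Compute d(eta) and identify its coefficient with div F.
d(eta) = (-3*z) dx ∧ dy ∧ dz; div F = -3*z

For a 2-form in R^3 of the form above, applying d gives a 3-form with coefficient ∂P/∂x + ∂Q/∂y + ∂R/∂z:
  ∂P/∂x = -3*z
  ∂Q/∂y = 0
  ∂R/∂z = 0
Sum = -3*z, which is exactly div F.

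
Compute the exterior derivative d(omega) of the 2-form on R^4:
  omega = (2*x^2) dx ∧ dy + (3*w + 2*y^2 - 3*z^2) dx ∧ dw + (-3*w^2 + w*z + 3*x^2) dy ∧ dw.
d(omega) = (6*x - 4*y) dx ∧ dy ∧ dw + (6*z) dx ∧ dz ∧ dw + (-w) dy ∧ dz ∧ dw

For a 2-form omega = sum_{i<j} g_{ij} dx_i ∧ dx_j, the exterior derivative is
  d(omega) = sum_{i<j} d(g_{ij}) ∧ dx_i ∧ dx_j = sum_{i<j, k} (∂g_{ij}/∂x_k) dx_k ∧ dx_i ∧ dx_j.
Expand each term, using dx_k ∧ dx_i ∧ dx_j = sgn(permutation) dx_{(a)} ∧ dx_{(b)} ∧ dx_{(c)} with (a < b < c) sorted:
  d(3*w + 2*y^2 - 3*z^2) includes (∂/∂y)(3*w + 2*y^2 - 3*z^2) dy = (4*y) dy, which multiplied by dx ∧ dw gives (-4*y) dx ∧ dy ∧ dw
  d(3*w + 2*y^2 - 3*z^2) includes (∂/∂z)(3*w + 2*y^2 - 3*z^2) dz = (-6*z) dz, which multiplied by dx ∧ dw gives (6*z) dx ∧ dz ∧ dw
  d(-3*w^2 + w*z + 3*x^2) includes (∂/∂x)(-3*w^2 + w*z + 3*x^2) dx = (6*x) dx, which multiplied by dy ∧ dw gives (6*x) dx ∧ dy ∧ dw
  d(-3*w^2 + w*z + 3*x^2) includes (∂/∂z)(-3*w^2 + w*z + 3*x^2) dz = (w) dz, which multiplied by dy ∧ dw gives (-w) dy ∧ dz ∧ dw
Collecting like 3-forms: d(omega) = (6*x - 4*y) dx ∧ dy ∧ dw + (6*z) dx ∧ dz ∧ dw + (-w) dy ∧ dz ∧ dw.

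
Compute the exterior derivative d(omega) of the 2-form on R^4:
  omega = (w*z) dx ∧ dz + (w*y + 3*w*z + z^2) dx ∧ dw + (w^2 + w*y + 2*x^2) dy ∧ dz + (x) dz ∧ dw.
d(omega) = (-3*w - z + 1) dx ∧ dz ∧ dw + (-w) dx ∧ dy ∧ dw + (4*x) dx ∧ dy ∧ dz + (2*w + y) dy ∧ dz ∧ dw

For a 2-form omega = sum_{i<j} g_{ij} dx_i ∧ dx_j, the exterior derivative is
  d(omega) = sum_{i<j} d(g_{ij}) ∧ dx_i ∧ dx_j = sum_{i<j, k} (∂g_{ij}/∂x_k) dx_k ∧ dx_i ∧ dx_j.
Expand each term, using dx_k ∧ dx_i ∧ dx_j = sgn(permutation) dx_{(a)} ∧ dx_{(b)} ∧ dx_{(c)} with (a < b < c) sorted:
  d(w*z) includes (∂/∂w)(w*z) dw = (z) dw, which multiplied by dx ∧ dz gives (z) dx ∧ dz ∧ dw
  d(w*y + 3*w*z + z^2) includes (∂/∂y)(w*y + 3*w*z + z^2) dy = (w) dy, which multiplied by dx ∧ dw gives (-w) dx ∧ dy ∧ dw
  d(w*y + 3*w*z + z^2) includes (∂/∂z)(w*y + 3*w*z + z^2) dz = (3*w + 2*z) dz, which multiplied by dx ∧ dw gives (-3*w - 2*z) dx ∧ dz ∧ dw
  d(w^2 + w*y + 2*x^2) includes (∂/∂x)(w^2 + w*y + 2*x^2) dx = (4*x) dx, which multiplied by dy ∧ dz gives (4*x) dx ∧ dy ∧ dz
  d(w^2 + w*y + 2*x^2) includes (∂/∂w)(w^2 + w*y + 2*x^2) dw = (2*w + y) dw, which multiplied by dy ∧ dz gives (2*w + y) dy ∧ dz ∧ dw
  d(x) includes (∂/∂x)(x) dx = (1) dx, which multiplied by dz ∧ dw gives (1) dx ∧ dz ∧ dw
Collecting like 3-forms: d(omega) = (-3*w - z + 1) dx ∧ dz ∧ dw + (-w) dx ∧ dy ∧ dw + (4*x) dx ∧ dy ∧ dz + (2*w + y) dy ∧ dz ∧ dw.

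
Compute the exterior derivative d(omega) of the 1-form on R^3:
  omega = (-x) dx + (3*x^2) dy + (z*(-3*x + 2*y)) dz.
d(omega) = (6*x) dx ∧ dy + (-3*z) dx ∧ dz + (2*z) dy ∧ dz

For a 1-form omega = sum_i f_i dx_i, the exterior derivative is
  d(omega) = sum_{i < j} (∂f_j/∂x_i - ∂f_i/∂x_j) dx_i ∧ dx_j.
  coefficient of dx ∧ dy: ∂f_2/∂x - ∂f_1/∂y = ∂(3*x^2)/∂x - ∂(-x)/∂y = 6*x
  coefficient of dx ∧ dz: ∂f_3/∂x - ∂f_1/∂z = ∂(z*(-3*x + 2*y))/∂x - ∂(-x)/∂z = -3*z
  coefficient of dy ∧ dz: ∂f_3/∂y - ∂f_2/∂z = ∂(z*(-3*x + 2*y))/∂y - ∂(3*x^2)/∂z = 2*z
Assembling: d(omega) = (6*x) dx ∧ dy + (-3*z) dx ∧ dz + (2*z) dy ∧ dz.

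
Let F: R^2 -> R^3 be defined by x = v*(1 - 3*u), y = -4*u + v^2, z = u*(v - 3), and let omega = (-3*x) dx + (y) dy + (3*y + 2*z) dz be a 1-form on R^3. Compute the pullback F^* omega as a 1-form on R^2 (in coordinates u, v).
F^* omega = (-25*u*v^2 - 24*u*v + 70*u + 3*v^3 - 4*v^2) du + (-25*u^2*v - 18*u^2 + 3*u*v^2 + 10*u*v + 2*v^3 - 3*v) dv

Using F^*(f dg) = (f ∘ F) d(g ∘ F), substitute each coordinate x_i by F_i(u, v) in f_i, and replace dx_i by d F_i = (∂F_i/∂u) du + (∂F_i/∂v) dv.
  For the x component: f_1(F) = 3*v*(3*u - 1); d F_1 = (-3*v) du + (1 - 3*u) dv
  For the y component: f_2(F) = -4*u + v^2; d F_2 = (-4) du + (2*v) dv
  For the z component: f_3(F) = 2*u*v - 18*u + 3*v^2; d F_3 = (v - 3) du + (u) dv
Combining and collecting du, dv coefficients:
  coeff of du: -25*u*v^2 - 24*u*v + 70*u + 3*v^3 - 4*v^2
  coeff of dv: -25*u^2*v - 18*u^2 + 3*u*v^2 + 10*u*v + 2*v^3 - 3*v
F^* omega = (-25*u*v^2 - 24*u*v + 70*u + 3*v^3 - 4*v^2) du + (-25*u^2*v - 18*u^2 + 3*u*v^2 + 10*u*v + 2*v^3 - 3*v) dv.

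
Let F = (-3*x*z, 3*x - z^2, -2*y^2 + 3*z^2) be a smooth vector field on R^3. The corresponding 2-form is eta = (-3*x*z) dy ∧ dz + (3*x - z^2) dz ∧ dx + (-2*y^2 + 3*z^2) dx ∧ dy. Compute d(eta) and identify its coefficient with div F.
d(eta) = (3*z) dx ∧ dy ∧ dz; div F = 3*z

For a 2-form in R^3 of the form above, applying d gives a 3-form with coefficient ∂P/∂x + ∂Q/∂y + ∂R/∂z:
  ∂P/∂x = -3*z
  ∂Q/∂y = 0
  ∂R/∂z = 6*z
Sum = 3*z, which is exactly div F.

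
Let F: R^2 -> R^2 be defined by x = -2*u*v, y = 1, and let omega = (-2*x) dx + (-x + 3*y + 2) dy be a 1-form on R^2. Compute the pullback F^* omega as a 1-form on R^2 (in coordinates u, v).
F^* omega = (-8*u*v^2) du + (-8*u^2*v) dv

Using F^*(f dg) = (f ∘ F) d(g ∘ F), substitute each coordinate x_i by F_i(u, v) in f_i, and replace dx_i by d F_i = (∂F_i/∂u) du + (∂F_i/∂v) dv.
  For the x component: f_1(F) = 4*u*v; d F_1 = (-2*v) du + (-2*u) dv
  For the y component: f_2(F) = 2*u*v + 5; d F_2 = (0) du + (0) dv
Combining and collecting du, dv coefficients:
  coeff of du: -8*u*v^2
  coeff of dv: -8*u^2*v
F^* omega = (-8*u*v^2) du + (-8*u^2*v) dv.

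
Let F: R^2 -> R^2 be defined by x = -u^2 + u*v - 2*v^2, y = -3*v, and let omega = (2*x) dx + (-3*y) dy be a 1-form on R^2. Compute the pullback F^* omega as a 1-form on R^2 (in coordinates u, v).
F^* omega = (4*u^3 - 6*u^2*v + 10*u*v^2 - 4*v^3) du + (-2*u^3 + 10*u^2*v - 12*u*v^2 + 16*v^3 - 27*v) dv

Using F^*(f dg) = (f ∘ F) d(g ∘ F), substitute each coordinate x_i by F_i(u, v) in f_i, and replace dx_i by d F_i = (∂F_i/∂u) du + (∂F_i/∂v) dv.
  For the x component: f_1(F) = -2*u^2 + 2*u*v - 4*v^2; d F_1 = (-2*u + v) du + (u - 4*v) dv
  For the y component: f_2(F) = 9*v; d F_2 = (0) du + (-3) dv
Combining and collecting du, dv coefficients:
  coeff of du: 4*u^3 - 6*u^2*v + 10*u*v^2 - 4*v^3
  coeff of dv: -2*u^3 + 10*u^2*v - 12*u*v^2 + 16*v^3 - 27*v
F^* omega = (4*u^3 - 6*u^2*v + 10*u*v^2 - 4*v^3) du + (-2*u^3 + 10*u^2*v - 12*u*v^2 + 16*v^3 - 27*v) dv.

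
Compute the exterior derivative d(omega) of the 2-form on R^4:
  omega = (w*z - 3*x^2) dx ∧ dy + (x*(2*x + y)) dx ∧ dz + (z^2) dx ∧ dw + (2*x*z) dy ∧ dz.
d(omega) = (w - x + 2*z) dx ∧ dy ∧ dz + (z) dx ∧ dy ∧ dw + (-2*z) dx ∧ dz ∧ dw

For a 2-form omega = sum_{i<j} g_{ij} dx_i ∧ dx_j, the exterior derivative is
  d(omega) = sum_{i<j} d(g_{ij}) ∧ dx_i ∧ dx_j = sum_{i<j, k} (∂g_{ij}/∂x_k) dx_k ∧ dx_i ∧ dx_j.
Expand each term, using dx_k ∧ dx_i ∧ dx_j = sgn(permutation) dx_{(a)} ∧ dx_{(b)} ∧ dx_{(c)} with (a < b < c) sorted:
  d(w*z - 3*x^2) includes (∂/∂z)(w*z - 3*x^2) dz = (w) dz, which multiplied by dx ∧ dy gives (w) dx ∧ dy ∧ dz
  d(w*z - 3*x^2) includes (∂/∂w)(w*z - 3*x^2) dw = (z) dw, which multiplied by dx ∧ dy gives (z) dx ∧ dy ∧ dw
  d(x*(2*x + y)) includes (∂/∂y)(x*(2*x + y)) dy = (x) dy, which multiplied by dx ∧ dz gives (-x) dx ∧ dy ∧ dz
  d(z^2) includes (∂/∂z)(z^2) dz = (2*z) dz, which multiplied by dx ∧ dw gives (-2*z) dx ∧ dz ∧ dw
  d(2*x*z) includes (∂/∂x)(2*x*z) dx = (2*z) dx, which multiplied by dy ∧ dz gives (2*z) dx ∧ dy ∧ dz
Collecting like 3-forms: d(omega) = (w - x + 2*z) dx ∧ dy ∧ dz + (z) dx ∧ dy ∧ dw + (-2*z) dx ∧ dz ∧ dw.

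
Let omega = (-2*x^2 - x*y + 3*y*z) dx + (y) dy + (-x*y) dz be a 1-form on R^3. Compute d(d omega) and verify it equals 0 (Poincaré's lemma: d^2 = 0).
d(d omega) = 0

Step 1: d omega = sum_{i<j} (∂f_j/∂x_i - ∂f_i/∂x_j) dx_i ∧ dx_j:
  coeff of dx ∧ dy: x - 3*z
  coeff of dx ∧ dz: -4*y
  coeff of dy ∧ dz: -x
Step 2: Apply d again to each 2-form coefficient. The only possible 3-form in R^3 is dx ∧ dy ∧ dz, with coefficient
  ∂(coeff of dy∧dz)/∂x - ∂(coeff of dx∧dz)/∂y + ∂(coeff of dx∧dy)/∂z
  = ∂/∂x (-x) - ∂/∂y (-4*y) + ∂/∂z (x - 3*z).
Each of these terms simplifies to sums of mixed partials that cancel in pairs. The result is 0 (by equality of mixed partials for smooth functions — Schwarz / Clairaut).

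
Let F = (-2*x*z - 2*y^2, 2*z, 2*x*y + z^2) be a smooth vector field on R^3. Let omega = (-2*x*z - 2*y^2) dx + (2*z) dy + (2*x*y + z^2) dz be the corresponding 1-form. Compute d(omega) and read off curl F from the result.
d(omega) = (2*x - 2) dy ∧ dz + (-2*x - 2*y) dz ∧ dx + (4*y) dx ∧ dy; curl F = (2*x - 2, -2*x - 2*y, 4*y)

d omega = sum_{i<j} (∂f_j/∂x_i - ∂f_i/∂x_j) dx_i ∧ dx_j. Under the identification (dy ∧ dz, dz ∧ dx, dx ∧ dy) ↔ (e_x, e_y, e_z), the coefficients are exactly the components of curl F. Compute:
  ∂R/∂y - ∂Q/∂z = (2*x) - (2) = 2*x - 2
  ∂P/∂z - ∂R/∂x = (-2*x) - (2*y) = -2*x - 2*y
  ∂Q/∂x - ∂P/∂y = (0) - (-4*y) = 4*y.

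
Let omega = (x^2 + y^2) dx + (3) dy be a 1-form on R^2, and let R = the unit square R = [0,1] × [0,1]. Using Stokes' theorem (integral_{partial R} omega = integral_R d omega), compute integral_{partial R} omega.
integral_(partial R) omega = -1

Stokes: integral_partial_R omega = integral_R d omega with d omega = (∂Q/∂x - ∂P/∂y) dx ∧ dy.
  ∂Q/∂x = 0
  ∂P/∂y = 2*y
  integrand = ∂Q/∂x - ∂P/∂y = -2*y.
Integrating over R: integral_0^1 integral_0^1 (-2*y) dx dy = -1.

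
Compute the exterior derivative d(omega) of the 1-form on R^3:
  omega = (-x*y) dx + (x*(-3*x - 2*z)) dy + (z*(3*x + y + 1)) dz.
d(omega) = (-5*x - 2*z) dx ∧ dy + (3*z) dx ∧ dz + (2*x + z) dy ∧ dz

For a 1-form omega = sum_i f_i dx_i, the exterior derivative is
  d(omega) = sum_{i < j} (∂f_j/∂x_i - ∂f_i/∂x_j) dx_i ∧ dx_j.
  coefficient of dx ∧ dy: ∂f_2/∂x - ∂f_1/∂y = ∂(x*(-3*x - 2*z))/∂x - ∂(-x*y)/∂y = -5*x - 2*z
  coefficient of dx ∧ dz: ∂f_3/∂x - ∂f_1/∂z = ∂(z*(3*x + y + 1))/∂x - ∂(-x*y)/∂z = 3*z
  coefficient of dy ∧ dz: ∂f_3/∂y - ∂f_2/∂z = ∂(z*(3*x + y + 1))/∂y - ∂(x*(-3*x - 2*z))/∂z = 2*x + z
Assembling: d(omega) = (-5*x - 2*z) dx ∧ dy + (3*z) dx ∧ dz + (2*x + z) dy ∧ dz.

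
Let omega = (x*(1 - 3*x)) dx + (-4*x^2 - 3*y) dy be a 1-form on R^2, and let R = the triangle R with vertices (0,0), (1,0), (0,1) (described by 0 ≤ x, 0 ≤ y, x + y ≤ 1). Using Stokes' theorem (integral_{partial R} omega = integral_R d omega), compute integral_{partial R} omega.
integral_(partial R) omega = -4/3

Stokes: integral_partial_R omega = integral_R d omega with d omega = (∂Q/∂x - ∂P/∂y) dx ∧ dy.
  ∂Q/∂x = -8*x
  ∂P/∂y = 0
  integrand = ∂Q/∂x - ∂P/∂y = -8*x.
Integrating over R: integral_0^1 integral_0^{1-x} (-8*x) dy dx = -4/3.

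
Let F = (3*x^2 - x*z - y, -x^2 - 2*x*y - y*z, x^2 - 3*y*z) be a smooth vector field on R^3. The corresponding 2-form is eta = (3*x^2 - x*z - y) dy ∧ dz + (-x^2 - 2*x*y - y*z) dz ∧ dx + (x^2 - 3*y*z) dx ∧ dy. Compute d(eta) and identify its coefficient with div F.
d(eta) = (4*x - 3*y - 2*z) dx ∧ dy ∧ dz; div F = 4*x - 3*y - 2*z

For a 2-form in R^3 of the form above, applying d gives a 3-form with coefficient ∂P/∂x + ∂Q/∂y + ∂R/∂z:
  ∂P/∂x = 6*x - z
  ∂Q/∂y = -2*x - z
  ∂R/∂z = -3*y
Sum = 4*x - 3*y - 2*z, which is exactly div F.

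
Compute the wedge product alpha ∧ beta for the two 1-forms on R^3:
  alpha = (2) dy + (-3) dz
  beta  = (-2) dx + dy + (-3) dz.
alpha ∧ beta = (4) dx ∧ dy + (-3) dy ∧ dz + (-6) dx ∧ dz

Distribute the wedge, using dx_i ∧ dx_j = -dx_j ∧ dx_i and dx_i ∧ dx_i = 0. For each pair (i, j) with i < j, the coefficient of dx_i ∧ dx_j in alpha ∧ beta is (alpha_i * beta_j - alpha_j * beta_i). Collecting: alpha ∧ beta = (4) dx ∧ dy + (-3) dy ∧ dz + (-6) dx ∧ dz.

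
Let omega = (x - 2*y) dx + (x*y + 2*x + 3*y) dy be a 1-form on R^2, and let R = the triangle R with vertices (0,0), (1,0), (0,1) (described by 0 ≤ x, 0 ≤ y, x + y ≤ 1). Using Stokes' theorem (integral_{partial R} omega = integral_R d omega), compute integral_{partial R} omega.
integral_(partial R) omega = 13/6

Stokes: integral_partial_R omega = integral_R d omega with d omega = (∂Q/∂x - ∂P/∂y) dx ∧ dy.
  ∂Q/∂x = y + 2
  ∂P/∂y = -2
  integrand = ∂Q/∂x - ∂P/∂y = y + 4.
Integrating over R: integral_0^1 integral_0^{1-x} (y + 4) dy dx = 13/6.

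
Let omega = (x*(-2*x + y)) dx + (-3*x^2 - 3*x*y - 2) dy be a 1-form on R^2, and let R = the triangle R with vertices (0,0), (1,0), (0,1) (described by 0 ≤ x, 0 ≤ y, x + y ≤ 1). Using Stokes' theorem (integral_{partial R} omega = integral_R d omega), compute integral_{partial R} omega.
integral_(partial R) omega = -5/3

Stokes: integral_partial_R omega = integral_R d omega with d omega = (∂Q/∂x - ∂P/∂y) dx ∧ dy.
  ∂Q/∂x = -6*x - 3*y
  ∂P/∂y = x
  integrand = ∂Q/∂x - ∂P/∂y = -7*x - 3*y.
Integrating over R: integral_0^1 integral_0^{1-x} (-7*x - 3*y) dy dx = -5/3.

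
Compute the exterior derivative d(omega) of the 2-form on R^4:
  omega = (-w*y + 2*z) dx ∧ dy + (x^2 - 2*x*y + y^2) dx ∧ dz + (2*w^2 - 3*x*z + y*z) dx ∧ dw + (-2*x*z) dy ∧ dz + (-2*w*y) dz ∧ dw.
d(omega) = (2*x - 2*y - 2*z + 2) dx ∧ dy ∧ dz + (-y - z) dx ∧ dy ∧ dw + (3*x - y) dx ∧ dz ∧ dw + (-2*w) dy ∧ dz ∧ dw

For a 2-form omega = sum_{i<j} g_{ij} dx_i ∧ dx_j, the exterior derivative is
  d(omega) = sum_{i<j} d(g_{ij}) ∧ dx_i ∧ dx_j = sum_{i<j, k} (∂g_{ij}/∂x_k) dx_k ∧ dx_i ∧ dx_j.
Expand each term, using dx_k ∧ dx_i ∧ dx_j = sgn(permutation) dx_{(a)} ∧ dx_{(b)} ∧ dx_{(c)} with (a < b < c) sorted:
  d(-w*y + 2*z) includes (∂/∂z)(-w*y + 2*z) dz = (2) dz, which multiplied by dx ∧ dy gives (2) dx ∧ dy ∧ dz
  d(-w*y + 2*z) includes (∂/∂w)(-w*y + 2*z) dw = (-y) dw, which multiplied by dx ∧ dy gives (-y) dx ∧ dy ∧ dw
  d(x^2 - 2*x*y + y^2) includes (∂/∂y)(x^2 - 2*x*y + y^2) dy = (-2*x + 2*y) dy, which multiplied by dx ∧ dz gives (2*x - 2*y) dx ∧ dy ∧ dz
  d(2*w^2 - 3*x*z + y*z) includes (∂/∂y)(2*w^2 - 3*x*z + y*z) dy = (z) dy, which multiplied by dx ∧ dw gives (-z) dx ∧ dy ∧ dw
  d(2*w^2 - 3*x*z + y*z) includes (∂/∂z)(2*w^2 - 3*x*z + y*z) dz = (-3*x + y) dz, which multiplied by dx ∧ dw gives (3*x - y) dx ∧ dz ∧ dw
  d(-2*x*z) includes (∂/∂x)(-2*x*z) dx = (-2*z) dx, which multiplied by dy ∧ dz gives (-2*z) dx ∧ dy ∧ dz
  d(-2*w*y) includes (∂/∂y)(-2*w*y) dy = (-2*w) dy, which multiplied by dz ∧ dw gives (-2*w) dy ∧ dz ∧ dw
Collecting like 3-forms: d(omega) = (2*x - 2*y - 2*z + 2) dx ∧ dy ∧ dz + (-y - z) dx ∧ dy ∧ dw + (3*x - y) dx ∧ dz ∧ dw + (-2*w) dy ∧ dz ∧ dw.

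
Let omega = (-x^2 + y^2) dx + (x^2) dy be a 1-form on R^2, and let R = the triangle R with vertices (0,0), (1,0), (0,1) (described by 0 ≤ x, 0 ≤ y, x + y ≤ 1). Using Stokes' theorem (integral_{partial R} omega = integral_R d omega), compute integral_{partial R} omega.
integral_(partial R) omega = 0

Stokes: integral_partial_R omega = integral_R d omega with d omega = (∂Q/∂x - ∂P/∂y) dx ∧ dy.
  ∂Q/∂x = 2*x
  ∂P/∂y = 2*y
  integrand = ∂Q/∂x - ∂P/∂y = 2*x - 2*y.
Integrating over R: integral_0^1 integral_0^{1-x} (2*x - 2*y) dy dx = 0.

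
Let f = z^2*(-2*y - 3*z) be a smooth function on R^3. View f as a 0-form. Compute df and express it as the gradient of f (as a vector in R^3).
df = (0) dx + (-2*z^2) dy + (z*(-4*y - 9*z)) dz; grad f = (0, -2*z^2, z*(-4*y - 9*z))

For a 0-form f, d f = (∂f/∂x) dx + (∂f/∂y) dy + (∂f/∂z) dz. The components of the vector representation are exactly the entries of grad f in Cartesian coordinates:
  ∂f/∂x = 0
  ∂f/∂y = -2*z^2
  ∂f/∂z = z*(-4*y - 9*z).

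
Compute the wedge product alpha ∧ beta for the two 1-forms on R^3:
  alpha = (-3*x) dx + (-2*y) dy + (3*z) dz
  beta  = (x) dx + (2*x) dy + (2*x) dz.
alpha ∧ beta = (2*x*(-3*x + y)) dx ∧ dy + (-3*x*(2*x + z)) dx ∧ dz + (-2*x*(2*y + 3*z)) dy ∧ dz

Distribute the wedge, using dx_i ∧ dx_j = -dx_j ∧ dx_i and dx_i ∧ dx_i = 0. For each pair (i, j) with i < j, the coefficient of dx_i ∧ dx_j in alpha ∧ beta is (alpha_i * beta_j - alpha_j * beta_i). Collecting: alpha ∧ beta = (2*x*(-3*x + y)) dx ∧ dy + (-3*x*(2*x + z)) dx ∧ dz + (-2*x*(2*y + 3*z)) dy ∧ dz.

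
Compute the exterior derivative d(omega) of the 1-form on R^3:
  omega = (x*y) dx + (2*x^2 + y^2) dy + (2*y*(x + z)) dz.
d(omega) = (3*x) dx ∧ dy + (2*y) dx ∧ dz + (2*x + 2*z) dy ∧ dz

For a 1-form omega = sum_i f_i dx_i, the exterior derivative is
  d(omega) = sum_{i < j} (∂f_j/∂x_i - ∂f_i/∂x_j) dx_i ∧ dx_j.
  coefficient of dx ∧ dy: ∂f_2/∂x - ∂f_1/∂y = ∂(2*x^2 + y^2)/∂x - ∂(x*y)/∂y = 3*x
  coefficient of dx ∧ dz: ∂f_3/∂x - ∂f_1/∂z = ∂(2*y*(x + z))/∂x - ∂(x*y)/∂z = 2*y
  coefficient of dy ∧ dz: ∂f_3/∂y - ∂f_2/∂z = ∂(2*y*(x + z))/∂y - ∂(2*x^2 + y^2)/∂z = 2*x + 2*z
Assembling: d(omega) = (3*x) dx ∧ dy + (2*y) dx ∧ dz + (2*x + 2*z) dy ∧ dz.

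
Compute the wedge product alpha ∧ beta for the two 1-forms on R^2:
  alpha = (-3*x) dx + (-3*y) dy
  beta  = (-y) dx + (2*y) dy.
alpha ∧ beta = (-3*y*(2*x + y)) dx ∧ dy

Distribute the wedge, using dx_i ∧ dx_j = -dx_j ∧ dx_i and dx_i ∧ dx_i = 0. For each pair (i, j) with i < j, the coefficient of dx_i ∧ dx_j in alpha ∧ beta is (alpha_i * beta_j - alpha_j * beta_i). Collecting: alpha ∧ beta = (-3*y*(2*x + y)) dx ∧ dy.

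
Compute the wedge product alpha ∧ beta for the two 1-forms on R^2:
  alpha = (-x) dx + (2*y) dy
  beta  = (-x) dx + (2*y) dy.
alpha ∧ beta = 0

Distribute the wedge, using dx_i ∧ dx_j = -dx_j ∧ dx_i and dx_i ∧ dx_i = 0. For each pair (i, j) with i < j, the coefficient of dx_i ∧ dx_j in alpha ∧ beta is (alpha_i * beta_j - alpha_j * beta_i). Collecting: alpha ∧ beta = 0.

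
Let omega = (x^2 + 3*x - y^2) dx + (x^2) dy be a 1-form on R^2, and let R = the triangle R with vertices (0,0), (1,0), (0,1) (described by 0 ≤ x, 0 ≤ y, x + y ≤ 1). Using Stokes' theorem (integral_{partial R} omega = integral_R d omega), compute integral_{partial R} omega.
integral_(partial R) omega = 2/3

Stokes: integral_partial_R omega = integral_R d omega with d omega = (∂Q/∂x - ∂P/∂y) dx ∧ dy.
  ∂Q/∂x = 2*x
  ∂P/∂y = -2*y
  integrand = ∂Q/∂x - ∂P/∂y = 2*x + 2*y.
Integrating over R: integral_0^1 integral_0^{1-x} (2*x + 2*y) dy dx = 2/3.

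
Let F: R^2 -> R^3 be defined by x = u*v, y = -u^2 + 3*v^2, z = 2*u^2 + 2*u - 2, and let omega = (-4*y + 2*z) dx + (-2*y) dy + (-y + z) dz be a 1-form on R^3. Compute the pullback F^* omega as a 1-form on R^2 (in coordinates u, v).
F^* omega = (8*u^3 + 8*u^2*v + 14*u^2 + 4*u*v - 4*u - 12*v^3 - 6*v^2 - 4*v - 4) du + (8*u^3 + 12*u^2*v + 4*u^2 - 12*u*v^2 - 4*u - 36*v^3) dv

Using F^*(f dg) = (f ∘ F) d(g ∘ F), substitute each coordinate x_i by F_i(u, v) in f_i, and replace dx_i by d F_i = (∂F_i/∂u) du + (∂F_i/∂v) dv.
  For the x component: f_1(F) = 8*u^2 + 4*u - 12*v^2 - 4; d F_1 = (v) du + (u) dv
  For the y component: f_2(F) = 2*u^2 - 6*v^2; d F_2 = (-2*u) du + (6*v) dv
  For the z component: f_3(F) = 3*u^2 + 2*u - 3*v^2 - 2; d F_3 = (4*u + 2) du + (0) dv
Combining and collecting du, dv coefficients:
  coeff of du: 8*u^3 + 8*u^2*v + 14*u^2 + 4*u*v - 4*u - 12*v^3 - 6*v^2 - 4*v - 4
  coeff of dv: 8*u^3 + 12*u^2*v + 4*u^2 - 12*u*v^2 - 4*u - 36*v^3
F^* omega = (8*u^3 + 8*u^2*v + 14*u^2 + 4*u*v - 4*u - 12*v^3 - 6*v^2 - 4*v - 4) du + (8*u^3 + 12*u^2*v + 4*u^2 - 12*u*v^2 - 4*u - 36*v^3) dv.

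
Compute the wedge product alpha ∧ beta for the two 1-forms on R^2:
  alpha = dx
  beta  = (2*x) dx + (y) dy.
alpha ∧ beta = (y) dx ∧ dy

Distribute the wedge, using dx_i ∧ dx_j = -dx_j ∧ dx_i and dx_i ∧ dx_i = 0. For each pair (i, j) with i < j, the coefficient of dx_i ∧ dx_j in alpha ∧ beta is (alpha_i * beta_j - alpha_j * beta_i). Collecting: alpha ∧ beta = (y) dx ∧ dy.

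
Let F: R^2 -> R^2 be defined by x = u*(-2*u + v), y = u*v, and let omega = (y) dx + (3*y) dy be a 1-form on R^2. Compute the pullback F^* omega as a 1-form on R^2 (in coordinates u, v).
F^* omega = (4*u*v*(-u + v)) du + (4*u^2*v) dv

Using F^*(f dg) = (f ∘ F) d(g ∘ F), substitute each coordinate x_i by F_i(u, v) in f_i, and replace dx_i by d F_i = (∂F_i/∂u) du + (∂F_i/∂v) dv.
  For the x component: f_1(F) = u*v; d F_1 = (-4*u + v) du + (u) dv
  For the y component: f_2(F) = 3*u*v; d F_2 = (v) du + (u) dv
Combining and collecting du, dv coefficients:
  coeff of du: 4*u*v*(-u + v)
  coeff of dv: 4*u^2*v
F^* omega = (4*u*v*(-u + v)) du + (4*u^2*v) dv.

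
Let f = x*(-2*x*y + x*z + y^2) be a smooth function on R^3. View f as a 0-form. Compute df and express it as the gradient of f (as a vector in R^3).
df = (-4*x*y + 2*x*z + y^2) dx + (2*x*(-x + y)) dy + (x^2) dz; grad f = (-4*x*y + 2*x*z + y^2, 2*x*(-x + y), x^2)

For a 0-form f, d f = (∂f/∂x) dx + (∂f/∂y) dy + (∂f/∂z) dz. The components of the vector representation are exactly the entries of grad f in Cartesian coordinates:
  ∂f/∂x = -4*x*y + 2*x*z + y^2
  ∂f/∂y = 2*x*(-x + y)
  ∂f/∂z = x^2.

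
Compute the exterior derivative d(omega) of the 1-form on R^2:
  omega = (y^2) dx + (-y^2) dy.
d(omega) = (-2*y) dx ∧ dy

For a 1-form omega = sum_i f_i dx_i, the exterior derivative is
  d(omega) = sum_{i < j} (∂f_j/∂x_i - ∂f_i/∂x_j) dx_i ∧ dx_j.
  coefficient of dx ∧ dy: ∂f_2/∂x - ∂f_1/∂y = ∂(-y^2)/∂x - ∂(y^2)/∂y = -2*y
Assembling: d(omega) = (-2*y) dx ∧ dy.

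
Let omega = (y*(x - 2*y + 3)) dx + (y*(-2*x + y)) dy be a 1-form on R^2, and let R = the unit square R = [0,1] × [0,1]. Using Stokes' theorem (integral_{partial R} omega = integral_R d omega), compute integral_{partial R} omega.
integral_(partial R) omega = -5/2

Stokes: integral_partial_R omega = integral_R d omega with d omega = (∂Q/∂x - ∂P/∂y) dx ∧ dy.
  ∂Q/∂x = -2*y
  ∂P/∂y = x - 4*y + 3
  integrand = ∂Q/∂x - ∂P/∂y = -x + 2*y - 3.
Integrating over R: integral_0^1 integral_0^1 (-x + 2*y - 3) dx dy = -5/2.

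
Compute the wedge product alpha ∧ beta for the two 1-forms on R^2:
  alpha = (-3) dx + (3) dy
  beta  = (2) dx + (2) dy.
alpha ∧ beta = (-12) dx ∧ dy

Distribute the wedge, using dx_i ∧ dx_j = -dx_j ∧ dx_i and dx_i ∧ dx_i = 0. For each pair (i, j) with i < j, the coefficient of dx_i ∧ dx_j in alpha ∧ beta is (alpha_i * beta_j - alpha_j * beta_i). Collecting: alpha ∧ beta = (-12) dx ∧ dy.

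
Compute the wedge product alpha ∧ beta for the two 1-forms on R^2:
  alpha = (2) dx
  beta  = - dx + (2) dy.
alpha ∧ beta = (4) dx ∧ dy

Distribute the wedge, using dx_i ∧ dx_j = -dx_j ∧ dx_i and dx_i ∧ dx_i = 0. For each pair (i, j) with i < j, the coefficient of dx_i ∧ dx_j in alpha ∧ beta is (alpha_i * beta_j - alpha_j * beta_i). Collecting: alpha ∧ beta = (4) dx ∧ dy.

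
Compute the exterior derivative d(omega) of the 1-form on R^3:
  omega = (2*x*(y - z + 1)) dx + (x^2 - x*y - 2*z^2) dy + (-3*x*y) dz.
d(omega) = (-y) dx ∧ dy + (2*x - 3*y) dx ∧ dz + (-3*x + 4*z) dy ∧ dz

For a 1-form omega = sum_i f_i dx_i, the exterior derivative is
  d(omega) = sum_{i < j} (∂f_j/∂x_i - ∂f_i/∂x_j) dx_i ∧ dx_j.
  coefficient of dx ∧ dy: ∂f_2/∂x - ∂f_1/∂y = ∂(x^2 - x*y - 2*z^2)/∂x - ∂(2*x*(y - z + 1))/∂y = -y
  coefficient of dx ∧ dz: ∂f_3/∂x - ∂f_1/∂z = ∂(-3*x*y)/∂x - ∂(2*x*(y - z + 1))/∂z = 2*x - 3*y
  coefficient of dy ∧ dz: ∂f_3/∂y - ∂f_2/∂z = ∂(-3*x*y)/∂y - ∂(x^2 - x*y - 2*z^2)/∂z = -3*x + 4*z
Assembling: d(omega) = (-y) dx ∧ dy + (2*x - 3*y) dx ∧ dz + (-3*x + 4*z) dy ∧ dz.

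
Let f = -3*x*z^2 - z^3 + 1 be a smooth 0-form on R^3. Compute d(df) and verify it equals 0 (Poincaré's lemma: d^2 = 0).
d(df) = 0

Step 1: df = sum_i (∂f/∂x_i) dx_i = (-3*z^2) dx + (0) dy + (3*z*(-2*x - z)) dz.
Step 2: Apply d again. Using the 1-form formula, the coefficient of dx ∧ dy in d(df) is ∂^2 f/∂x ∂y - ∂^2 f/∂y ∂x = (0) - (0) = 0 (equality of mixed partials for smooth f).
Similarly for dx ∧ dz and dy ∧ dz — all coefficients vanish. So d(df) = 0.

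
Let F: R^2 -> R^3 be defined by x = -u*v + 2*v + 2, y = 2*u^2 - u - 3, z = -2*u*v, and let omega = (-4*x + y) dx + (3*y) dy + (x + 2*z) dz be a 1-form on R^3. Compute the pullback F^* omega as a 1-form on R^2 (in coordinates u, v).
F^* omega = (24*u^3 - 2*u^2*v - 18*u^2 + 6*u*v^2 + u*v - 33*u + 4*v^2 + 7*v + 9) du + (-2*u^3 + 6*u^2*v + 5*u^2 + 12*u*v + 5*u - 16*v - 22) dv

Using F^*(f dg) = (f ∘ F) d(g ∘ F), substitute each coordinate x_i by F_i(u, v) in f_i, and replace dx_i by d F_i = (∂F_i/∂u) du + (∂F_i/∂v) dv.
  For the x component: f_1(F) = 2*u^2 + 4*u*v - u - 8*v - 11; d F_1 = (-v) du + (2 - u) dv
  For the y component: f_2(F) = 6*u^2 - 3*u - 9; d F_2 = (4*u - 1) du + (0) dv
  For the z component: f_3(F) = -5*u*v + 2*v + 2; d F_3 = (-2*v) du + (-2*u) dv
Combining and collecting du, dv coefficients:
  coeff of du: 24*u^3 - 2*u^2*v - 18*u^2 + 6*u*v^2 + u*v - 33*u + 4*v^2 + 7*v + 9
  coeff of dv: -2*u^3 + 6*u^2*v + 5*u^2 + 12*u*v + 5*u - 16*v - 22
F^* omega = (24*u^3 - 2*u^2*v - 18*u^2 + 6*u*v^2 + u*v - 33*u + 4*v^2 + 7*v + 9) du + (-2*u^3 + 6*u^2*v + 5*u^2 + 12*u*v + 5*u - 16*v - 22) dv.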